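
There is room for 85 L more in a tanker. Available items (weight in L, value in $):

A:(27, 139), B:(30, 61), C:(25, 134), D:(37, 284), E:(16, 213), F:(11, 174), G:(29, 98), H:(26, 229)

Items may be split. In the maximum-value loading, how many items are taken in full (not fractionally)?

3

Order: F (174/11=15.82) > E (213/16=13.31) > H (229/26=8.81) > D (284/37=7.68) > C (134/25=5.36) > A (139/27=5.15) > G (98/29=3.38) > B (61/30=2.03)
Fill: take F (11 @ 174) → take E (16 @ 213) → take H (26 @ 229) → take 32/37 of D → 245.62; 85/85 used.
3 item(s) taken whole; one partial (take 32/37 of D).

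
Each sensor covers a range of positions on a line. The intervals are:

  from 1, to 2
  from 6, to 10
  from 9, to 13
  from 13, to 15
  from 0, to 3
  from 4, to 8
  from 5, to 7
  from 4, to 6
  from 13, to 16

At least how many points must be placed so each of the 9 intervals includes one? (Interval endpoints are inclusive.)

3

Process intervals by earliest right end; each time one isn't hit yet, stab at its right endpoint.
By right end: [1,2]  [0,3]  [4,6]  [5,7]  [4,8]  [6,10]  [9,13]  [13,15]  [13,16]
[1,2] uncovered → point at 2; [4,6] uncovered → point at 6; [9,13] uncovered → point at 13.
Points: 2, 6, 13 (3 total).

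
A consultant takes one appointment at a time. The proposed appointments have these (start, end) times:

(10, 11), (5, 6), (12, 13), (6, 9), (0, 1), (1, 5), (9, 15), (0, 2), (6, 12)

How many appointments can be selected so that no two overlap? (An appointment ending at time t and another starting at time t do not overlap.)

6

Sort by end time and greedily take each interval whose start is ≥ the last chosen end.
By end time: (0,1), (0,2), (1,5), (5,6), (6,9), (10,11), (6,12), (12,13), (9,15).
Pick (0,1); next start ≥ 1 → (1,5); next start ≥ 5 → (5,6); next start ≥ 6 → (6,9); next start ≥ 9 → (10,11); next start ≥ 11 → (12,13).
Selected 6 appointments.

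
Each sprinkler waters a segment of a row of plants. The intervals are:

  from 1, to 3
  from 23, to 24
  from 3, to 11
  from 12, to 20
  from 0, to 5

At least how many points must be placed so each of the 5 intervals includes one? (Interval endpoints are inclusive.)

Process intervals by earliest right end; each time one isn't hit yet, stab at its right endpoint.
Sorted: [1,3] [0,5] [3,11] [12,20] [23,24]
{[1,3],[0,5],[3,11]} hit by 3; {[12,20]} hit by 20; {[23,24]} hit by 24.
Points: 3, 20, 24 (3 total).

3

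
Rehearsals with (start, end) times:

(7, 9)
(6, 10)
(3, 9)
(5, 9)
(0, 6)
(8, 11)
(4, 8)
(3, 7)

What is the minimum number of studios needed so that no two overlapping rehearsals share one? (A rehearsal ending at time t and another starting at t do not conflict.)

Events (time:±→running): 0:+→1 3:+→2 3:+→3 4:+→4 5:+→5 … peak 5.

5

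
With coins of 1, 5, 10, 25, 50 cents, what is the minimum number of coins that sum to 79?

6

Use the largest denomination that fits, subtract, and repeat.
79 − 1×50→29 − 1×25→4 − 4×1→0
Total coins = 1 + 1 + 4 = 6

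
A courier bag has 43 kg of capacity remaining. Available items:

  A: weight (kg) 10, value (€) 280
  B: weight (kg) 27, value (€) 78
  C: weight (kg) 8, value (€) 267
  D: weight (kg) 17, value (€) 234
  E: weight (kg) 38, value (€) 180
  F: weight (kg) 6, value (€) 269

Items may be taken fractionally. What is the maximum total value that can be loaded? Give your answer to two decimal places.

Greedy by value/weight ratio, highest first.
Order: F (269/6=44.83) > C (267/8=33.38) > A (280/10=28.00) > D (234/17=13.76) > E (180/38=4.74) > B (78/27=2.89)
Fill: take F (6 @ 269) → take C (8 @ 267) → take A (10 @ 280) → take D (17 @ 234) → take 2/38 of E → 9.47; 43/43 used.
Total value = 1059.47

1059.47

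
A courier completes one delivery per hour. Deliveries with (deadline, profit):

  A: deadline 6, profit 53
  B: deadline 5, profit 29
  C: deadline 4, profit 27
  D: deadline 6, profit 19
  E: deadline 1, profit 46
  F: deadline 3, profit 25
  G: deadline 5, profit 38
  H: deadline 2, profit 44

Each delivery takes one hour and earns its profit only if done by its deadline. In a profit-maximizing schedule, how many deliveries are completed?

6

Take jobs in profit order; each goes to the latest open slot no later than its deadline.
By profit: A(d6,53), E(d1,46), H(d2,44), G(d5,38), B(d5,29), C(d4,27), F(d3,25), D(d6,19)
A→slot 6; E→slot 1; H→slot 2; G→slot 5; B→slot 4; C→slot 3; F skipped; D skipped.
6 of 8 scheduled.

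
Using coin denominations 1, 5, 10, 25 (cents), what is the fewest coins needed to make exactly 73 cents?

73 = 2×25 + 2×10 + 3×1
Total coins = 2 + 2 + 3 = 7

7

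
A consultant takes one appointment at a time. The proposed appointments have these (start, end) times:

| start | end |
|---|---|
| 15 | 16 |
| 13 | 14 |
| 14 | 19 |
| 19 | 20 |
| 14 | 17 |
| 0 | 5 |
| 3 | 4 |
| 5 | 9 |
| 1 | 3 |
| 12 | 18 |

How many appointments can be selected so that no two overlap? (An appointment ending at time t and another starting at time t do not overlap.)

Sort by end time and greedily take each interval whose start is ≥ the last chosen end.
Sorted by end: (1,3)  (3,4)  (0,5)  (5,9)  (13,14)  (15,16)  (14,17)  (12,18)  (14,19)  (19,20)
take (1,3); take (3,4); take (5,9); take (13,14); take (15,16); skip (12,18); skip (14,19); take (19,20).
Selected 6 appointments.

6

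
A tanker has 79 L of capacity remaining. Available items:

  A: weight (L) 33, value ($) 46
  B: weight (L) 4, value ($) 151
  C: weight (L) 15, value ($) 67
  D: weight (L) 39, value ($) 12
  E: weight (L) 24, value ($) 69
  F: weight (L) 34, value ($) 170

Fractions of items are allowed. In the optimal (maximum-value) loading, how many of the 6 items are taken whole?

Ratios (sorted): B 37.75, F 5.00, C 4.47, E 2.88, A 1.39, D 0.31
take B (4 @ 151); take F (34 @ 170); take C (15 @ 67); take E (24 @ 69); take 2/33 of A → 2.79. Capacity used 79/79.
4 item(s) taken whole; one partial (take 2/33 of A).

4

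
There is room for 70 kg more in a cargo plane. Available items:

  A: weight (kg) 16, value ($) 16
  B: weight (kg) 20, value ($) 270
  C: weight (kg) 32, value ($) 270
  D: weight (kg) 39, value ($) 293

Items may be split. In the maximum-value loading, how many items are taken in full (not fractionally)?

Greedy by value/weight ratio, highest first.
Order: B (270/20=13.50) > C (270/32=8.44) > D (293/39=7.51) > A (16/16=1.00)
Fill: take B (20 @ 270) → take C (32 @ 270) → take 18/39 of D → 135.23; 70/70 used.
2 item(s) taken whole; one partial (take 18/39 of D).

2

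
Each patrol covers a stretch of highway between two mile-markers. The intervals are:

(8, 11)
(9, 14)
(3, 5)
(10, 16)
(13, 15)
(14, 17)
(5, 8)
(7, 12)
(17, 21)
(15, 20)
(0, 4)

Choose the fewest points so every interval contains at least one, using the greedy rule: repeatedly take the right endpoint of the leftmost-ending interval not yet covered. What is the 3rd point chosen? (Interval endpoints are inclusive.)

Process intervals by earliest right end; each time one isn't hit yet, stab at its right endpoint.
By right end: [0,4]  [3,5]  [5,8]  [8,11]  [7,12]  [9,14]  [13,15]  [10,16]  [14,17]  [15,20]  [17,21]
[0,4] uncovered → point at 4; [5,8] uncovered → point at 8; [9,14] uncovered → point at 14; [15,20] uncovered → point at 20.
Points: 4, 8, 14, 20 (4 total).

14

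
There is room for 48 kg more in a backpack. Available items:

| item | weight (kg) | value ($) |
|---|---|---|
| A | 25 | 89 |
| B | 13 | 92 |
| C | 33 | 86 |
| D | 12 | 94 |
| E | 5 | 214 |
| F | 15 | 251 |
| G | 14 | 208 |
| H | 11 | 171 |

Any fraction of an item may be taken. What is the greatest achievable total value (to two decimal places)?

Ratios (sorted): E 42.80, F 16.73, H 15.55, G 14.86, D 7.83, B 7.08, A 3.56, C 2.61
take E (5 @ 214); take F (15 @ 251); take H (11 @ 171); take G (14 @ 208); take 3/12 of D → 23.50. Capacity used 48/48.
Total value = 867.50

867.50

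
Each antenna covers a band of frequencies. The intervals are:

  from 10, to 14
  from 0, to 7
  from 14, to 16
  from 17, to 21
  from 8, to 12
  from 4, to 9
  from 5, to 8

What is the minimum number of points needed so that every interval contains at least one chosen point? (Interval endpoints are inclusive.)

4

Sort by right endpoint; whenever an interval is uncovered, place a point at its right end.
By right end: [0,7]  [5,8]  [4,9]  [8,12]  [10,14]  [14,16]  [17,21]
[0,7] uncovered → point at 7; [8,12] uncovered → point at 12; [14,16] uncovered → point at 16; [17,21] uncovered → point at 21.
Points: 7, 12, 16, 21 (4 total).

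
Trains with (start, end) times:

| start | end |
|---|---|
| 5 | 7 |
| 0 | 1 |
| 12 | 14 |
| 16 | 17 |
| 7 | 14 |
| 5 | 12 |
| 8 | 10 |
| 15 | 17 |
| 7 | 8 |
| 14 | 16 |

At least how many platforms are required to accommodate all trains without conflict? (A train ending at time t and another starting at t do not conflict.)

3

The answer is the maximum number of intervals overlapping at any instant.
Events (time:±→running): 0:+→1 1:-→0 5:+→1 5:+→2 7:-→1 7:+→2 7:+→3 … peak 3.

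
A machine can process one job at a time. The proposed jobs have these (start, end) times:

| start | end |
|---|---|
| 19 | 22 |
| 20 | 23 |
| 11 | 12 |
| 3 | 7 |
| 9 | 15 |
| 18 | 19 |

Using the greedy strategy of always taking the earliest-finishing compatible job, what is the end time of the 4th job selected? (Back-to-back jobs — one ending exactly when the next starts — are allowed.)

22

By end time: (3,7), (11,12), (9,15), (18,19), (19,22), (20,23).
Pick (3,7); next start ≥ 7 → (11,12); next start ≥ 12 → (18,19); next start ≥ 19 → (19,22).
Selected: (3,7) (11,12) (18,19) (19,22)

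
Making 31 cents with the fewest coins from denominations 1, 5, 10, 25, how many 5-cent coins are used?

1

Greedy: take as many of the largest coin as possible, then repeat with the remainder.
31 = 1×25 + 1×5 + 1×1
Count of 5: 1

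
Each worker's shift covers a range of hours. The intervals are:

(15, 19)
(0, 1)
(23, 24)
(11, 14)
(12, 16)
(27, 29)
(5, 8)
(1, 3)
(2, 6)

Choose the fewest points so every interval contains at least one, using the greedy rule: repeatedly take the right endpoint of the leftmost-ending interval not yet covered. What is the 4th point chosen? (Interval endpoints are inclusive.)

Sort by right endpoint; whenever an interval is uncovered, place a point at its right end.
Sorted: [0,1] [1,3] [2,6] [5,8] [11,14] [12,16] [15,19] [23,24] [27,29]
{[0,1],[1,3]} hit by 1; {[2,6],[5,8]} hit by 6; {[11,14],[12,16]} hit by 14; {[15,19]} hit by 19; {[23,24]} hit by 24; {[27,29]} hit by 29.
Points: 1, 6, 14, 19, 24, 29 (6 total).

19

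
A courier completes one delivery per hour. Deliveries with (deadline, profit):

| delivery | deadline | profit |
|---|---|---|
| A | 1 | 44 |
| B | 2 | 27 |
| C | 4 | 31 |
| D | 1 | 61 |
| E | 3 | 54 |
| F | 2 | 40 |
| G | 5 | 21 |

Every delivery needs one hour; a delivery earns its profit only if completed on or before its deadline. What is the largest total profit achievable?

207

Take jobs in profit order; each goes to the latest open slot no later than its deadline.
Profit order: D=61 E=54 A=44 F=40 C=31 B=27 G=21
Assign: D→slot 1, E→slot 3, A skipped, F→slot 2, C→slot 4, B skipped, G→slot 5.
Slots: [1:D] [2:F] [3:E] [4:C] [5:G]
Profit = 61 + 40 + 54 + 31 + 21 = 207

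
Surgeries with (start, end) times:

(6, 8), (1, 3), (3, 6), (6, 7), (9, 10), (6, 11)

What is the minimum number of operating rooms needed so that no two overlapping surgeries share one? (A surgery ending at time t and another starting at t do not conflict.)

3

starts: [1, 3, 6, 6, 6, 9]
ends:   [3, 6, 7, 8, 10, 11]
s1→1 e3→0 s3→1 e6→0 s6→1 s6→2 s6→3  — peak 3.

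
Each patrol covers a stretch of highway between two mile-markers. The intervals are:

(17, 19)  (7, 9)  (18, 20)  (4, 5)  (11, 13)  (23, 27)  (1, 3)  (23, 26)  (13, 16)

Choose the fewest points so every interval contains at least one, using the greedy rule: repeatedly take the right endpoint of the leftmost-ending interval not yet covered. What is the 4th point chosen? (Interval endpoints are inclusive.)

By right end: [1,3]  [4,5]  [7,9]  [11,13]  [13,16]  [17,19]  [18,20]  [23,26]  [23,27]
[1,3] uncovered → point at 3; [4,5] uncovered → point at 5; [7,9] uncovered → point at 9; [11,13] uncovered → point at 13; [17,19] uncovered → point at 19; [23,26] uncovered → point at 26.
Points: 3, 5, 9, 13, 19, 26 (6 total).

13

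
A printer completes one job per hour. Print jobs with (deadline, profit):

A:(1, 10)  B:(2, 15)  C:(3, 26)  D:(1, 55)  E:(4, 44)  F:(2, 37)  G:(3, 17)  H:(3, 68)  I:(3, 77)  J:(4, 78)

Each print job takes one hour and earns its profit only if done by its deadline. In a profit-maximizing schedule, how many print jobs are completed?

4

Profit order: J=78 I=77 H=68 D=55 E=44 F=37 C=26 G=17 B=15 A=10
Assign: J→slot 4, I→slot 3, H→slot 2, D→slot 1, E skipped, F skipped, C skipped, G skipped, B skipped, A skipped.
Slots: [1:D] [2:H] [3:I] [4:J]
4 of 10 scheduled.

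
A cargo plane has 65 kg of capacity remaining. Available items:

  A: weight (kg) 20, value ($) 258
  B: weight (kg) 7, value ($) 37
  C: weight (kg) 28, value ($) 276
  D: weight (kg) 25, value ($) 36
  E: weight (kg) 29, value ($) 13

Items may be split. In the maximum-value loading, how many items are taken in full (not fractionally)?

Ratios (sorted): A 12.90, C 9.86, B 5.29, D 1.44, E 0.45
take A (20 @ 258); take C (28 @ 276); take B (7 @ 37); take 10/25 of D → 14.40. Capacity used 65/65.
3 item(s) taken whole; one partial (take 10/25 of D).

3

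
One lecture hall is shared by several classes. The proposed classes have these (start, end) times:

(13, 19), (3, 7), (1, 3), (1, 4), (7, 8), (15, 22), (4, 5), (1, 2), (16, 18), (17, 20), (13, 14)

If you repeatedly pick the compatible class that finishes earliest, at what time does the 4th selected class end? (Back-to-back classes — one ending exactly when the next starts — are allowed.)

Greedy by earliest finish: after sorting by end time, pick each interval compatible with the last pick.
By end time: (1,2), (1,3), (1,4), (4,5), (3,7), (7,8), (13,14), (16,18), (13,19), (17,20), (15,22).
Pick (1,2); next start ≥ 2 → (4,5); next start ≥ 5 → (7,8); next start ≥ 8 → (13,14); next start ≥ 14 → (16,18).
Selected: (1,2) (4,5) (7,8) (13,14) (16,18)

14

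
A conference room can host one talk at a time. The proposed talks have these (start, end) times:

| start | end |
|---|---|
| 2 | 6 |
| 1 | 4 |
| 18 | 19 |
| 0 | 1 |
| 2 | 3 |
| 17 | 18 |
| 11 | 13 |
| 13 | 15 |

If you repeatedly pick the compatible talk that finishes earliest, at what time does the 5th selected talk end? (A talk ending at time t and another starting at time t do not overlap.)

Sort by end time and greedily take each interval whose start is ≥ the last chosen end.
Sorted by end: (0,1)  (2,3)  (1,4)  (2,6)  (11,13)  (13,15)  (17,18)  (18,19)
take (0,1); take (2,3); skip (1,4); take (11,13); take (13,15); take (17,18); take (18,19).
Selected: (0,1) (2,3) (11,13) (13,15) (17,18) (18,19)

18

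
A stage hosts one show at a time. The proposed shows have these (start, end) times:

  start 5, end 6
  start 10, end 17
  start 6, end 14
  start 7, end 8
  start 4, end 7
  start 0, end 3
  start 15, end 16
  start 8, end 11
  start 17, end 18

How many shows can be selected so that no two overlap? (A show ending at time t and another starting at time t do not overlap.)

6

By end time: (0,3), (5,6), (4,7), (7,8), (8,11), (6,14), (15,16), (10,17), (17,18).
Pick (0,3); next start ≥ 3 → (5,6); next start ≥ 6 → (7,8); next start ≥ 8 → (8,11); next start ≥ 11 → (15,16); next start ≥ 16 → (17,18).
Selected 6 shows.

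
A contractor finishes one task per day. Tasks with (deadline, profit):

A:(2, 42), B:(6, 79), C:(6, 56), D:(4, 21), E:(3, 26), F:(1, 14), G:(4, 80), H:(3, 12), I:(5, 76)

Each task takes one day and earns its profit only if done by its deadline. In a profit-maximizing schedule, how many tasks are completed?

Profit order: G=80 B=79 I=76 C=56 A=42 E=26 D=21 F=14 H=12
Assign: G→slot 4, B→slot 6, I→slot 5, C→slot 3, A→slot 2, E→slot 1, D skipped, F skipped, H skipped.
Slots: [1:E] [2:A] [3:C] [4:G] [5:I] [6:B]
6 of 9 scheduled.

6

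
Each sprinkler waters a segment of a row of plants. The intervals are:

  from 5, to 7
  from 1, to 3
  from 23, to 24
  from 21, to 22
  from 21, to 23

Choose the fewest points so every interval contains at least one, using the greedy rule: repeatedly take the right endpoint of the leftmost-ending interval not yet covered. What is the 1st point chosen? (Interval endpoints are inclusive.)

Process intervals by earliest right end; each time one isn't hit yet, stab at its right endpoint.
Sorted: [1,3] [5,7] [21,22] [21,23] [23,24]
{[1,3]} hit by 3; {[5,7]} hit by 7; {[21,22],[21,23]} hit by 22; {[23,24]} hit by 24.
Points: 3, 7, 22, 24 (4 total).

3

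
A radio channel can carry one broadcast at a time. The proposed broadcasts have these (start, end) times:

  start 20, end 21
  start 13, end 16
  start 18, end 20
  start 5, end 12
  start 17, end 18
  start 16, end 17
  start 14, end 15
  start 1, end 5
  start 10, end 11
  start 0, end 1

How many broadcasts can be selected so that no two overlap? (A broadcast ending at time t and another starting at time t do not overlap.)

8

Sort by end time and greedily take each interval whose start is ≥ the last chosen end.
By end time: (0,1), (1,5), (10,11), (5,12), (14,15), (13,16), (16,17), (17,18), (18,20), (20,21).
Pick (0,1); next start ≥ 1 → (1,5); next start ≥ 5 → (10,11); next start ≥ 11 → (14,15); next start ≥ 15 → (16,17); next start ≥ 17 → (17,18); next start ≥ 18 → (18,20); next start ≥ 20 → (20,21).
Selected 8 broadcasts.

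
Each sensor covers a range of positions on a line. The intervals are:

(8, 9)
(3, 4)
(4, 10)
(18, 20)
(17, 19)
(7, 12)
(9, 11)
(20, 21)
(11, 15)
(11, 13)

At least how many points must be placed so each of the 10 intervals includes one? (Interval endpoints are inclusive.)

5

Sort by right endpoint; whenever an interval is uncovered, place a point at its right end.
By right end: [3,4]  [8,9]  [4,10]  [9,11]  [7,12]  [11,13]  [11,15]  [17,19]  [18,20]  [20,21]
[3,4] uncovered → point at 4; [8,9] uncovered → point at 9; [11,13] uncovered → point at 13; [17,19] uncovered → point at 19; [20,21] uncovered → point at 21.
Points: 4, 9, 13, 19, 21 (5 total).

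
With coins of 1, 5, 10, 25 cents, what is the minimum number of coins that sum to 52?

Use the largest denomination that fits, subtract, and repeat.
52 = 2×25 + 2×1
Total coins = 2 + 2 = 4

4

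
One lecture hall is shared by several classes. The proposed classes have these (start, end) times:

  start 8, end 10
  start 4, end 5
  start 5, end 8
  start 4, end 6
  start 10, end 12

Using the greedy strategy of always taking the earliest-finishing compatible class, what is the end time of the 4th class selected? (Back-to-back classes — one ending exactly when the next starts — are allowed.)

Sorted by end: (4,5)  (4,6)  (5,8)  (8,10)  (10,12)
take (4,5); skip (4,6); take (5,8); take (8,10); take (10,12).
Selected: (4,5) (5,8) (8,10) (10,12)

12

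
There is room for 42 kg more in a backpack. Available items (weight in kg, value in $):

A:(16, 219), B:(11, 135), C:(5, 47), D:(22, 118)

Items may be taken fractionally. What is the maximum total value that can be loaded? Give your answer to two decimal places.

454.64

Ratios (sorted): A 13.69, B 12.27, C 9.40, D 5.36
take A (16 @ 219); take B (11 @ 135); take C (5 @ 47); take 10/22 of D → 53.64. Capacity used 42/42.
Total value = 454.64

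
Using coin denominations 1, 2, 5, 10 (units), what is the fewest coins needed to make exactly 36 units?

5

Greedy: take as many of the largest coin as possible, then repeat with the remainder.
36 = 3×10 + 1×5 + 1×1
Total coins = 3 + 1 + 1 = 5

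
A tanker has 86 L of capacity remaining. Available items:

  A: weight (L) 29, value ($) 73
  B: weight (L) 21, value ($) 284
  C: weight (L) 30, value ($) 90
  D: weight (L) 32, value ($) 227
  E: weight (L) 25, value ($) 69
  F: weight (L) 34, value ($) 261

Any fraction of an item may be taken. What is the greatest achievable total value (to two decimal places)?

Greedy by value/weight ratio, highest first.
Ratios (sorted): B 13.52, F 7.68, D 7.09, C 3.00, E 2.76, A 2.52
take B (21 @ 284); take F (34 @ 261); take 31/32 of D → 219.91. Capacity used 86/86.
Total value = 764.91

764.91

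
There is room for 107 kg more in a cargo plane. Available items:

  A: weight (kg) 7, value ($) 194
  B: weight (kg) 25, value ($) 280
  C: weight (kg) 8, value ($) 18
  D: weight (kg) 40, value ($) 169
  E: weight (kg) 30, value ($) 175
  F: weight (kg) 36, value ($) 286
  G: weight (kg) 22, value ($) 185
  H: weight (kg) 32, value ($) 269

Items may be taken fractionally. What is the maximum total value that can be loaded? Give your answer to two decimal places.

1094.83

Sort by value per unit weight and fill in that order.
Ratios (sorted): A 27.71, B 11.20, G 8.41, H 8.41, F 7.94, E 5.83, D 4.22, C 2.25
take A (7 @ 194); take B (25 @ 280); take G (22 @ 185); take H (32 @ 269); take 21/36 of F → 166.83. Capacity used 107/107.
Total value = 1094.83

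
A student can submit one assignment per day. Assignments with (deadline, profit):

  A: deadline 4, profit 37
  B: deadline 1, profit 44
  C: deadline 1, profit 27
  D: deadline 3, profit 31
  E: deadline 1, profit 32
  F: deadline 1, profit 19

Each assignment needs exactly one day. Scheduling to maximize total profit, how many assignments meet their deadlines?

3

Take jobs in profit order; each goes to the latest open slot no later than its deadline.
By profit: B(d1,44), A(d4,37), E(d1,32), D(d3,31), C(d1,27), F(d1,19)
B→slot 1; A→slot 4; E skipped; D→slot 3; C skipped; F skipped.
3 of 6 scheduled.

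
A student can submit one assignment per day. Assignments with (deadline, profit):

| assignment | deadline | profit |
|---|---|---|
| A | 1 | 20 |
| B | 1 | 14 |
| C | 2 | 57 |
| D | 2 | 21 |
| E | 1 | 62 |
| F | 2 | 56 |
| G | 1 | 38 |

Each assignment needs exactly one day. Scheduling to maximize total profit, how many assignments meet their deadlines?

Take jobs in profit order; each goes to the latest open slot no later than its deadline.
Profit order: E=62 C=57 F=56 G=38 D=21 A=20 B=14
Assign: E→slot 1, C→slot 2, F skipped, G skipped, D skipped, A skipped, B skipped.
Slots: [1:E] [2:C]
2 of 7 scheduled.

2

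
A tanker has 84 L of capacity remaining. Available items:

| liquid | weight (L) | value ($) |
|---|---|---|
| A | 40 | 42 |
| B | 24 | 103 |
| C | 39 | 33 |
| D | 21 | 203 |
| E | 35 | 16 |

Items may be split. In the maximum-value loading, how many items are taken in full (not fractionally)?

2

Sort by value per unit weight and fill in that order.
Order: D (203/21=9.67) > B (103/24=4.29) > A (42/40=1.05) > C (33/39=0.85) > E (16/35=0.46)
Fill: take D (21 @ 203) → take B (24 @ 103) → take 39/40 of A → 40.95; 84/84 used.
2 item(s) taken whole; one partial (take 39/40 of A).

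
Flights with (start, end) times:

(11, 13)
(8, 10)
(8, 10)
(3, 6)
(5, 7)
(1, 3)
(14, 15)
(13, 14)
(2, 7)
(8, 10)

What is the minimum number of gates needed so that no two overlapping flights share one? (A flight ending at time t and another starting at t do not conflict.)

3

The answer is the maximum number of intervals overlapping at any instant.
Events (time:±→running): 1:+→1 2:+→2 3:-→1 3:+→2 5:+→3 … peak 3.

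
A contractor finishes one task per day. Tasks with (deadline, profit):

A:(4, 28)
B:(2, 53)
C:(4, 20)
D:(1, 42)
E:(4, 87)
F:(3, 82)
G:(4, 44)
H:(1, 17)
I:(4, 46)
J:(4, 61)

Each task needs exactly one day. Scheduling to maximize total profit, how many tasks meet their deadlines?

4

Profit order: E=87 F=82 J=61 B=53 I=46 G=44 D=42 A=28 C=20 H=17
Assign: E→slot 4, F→slot 3, J→slot 2, B→slot 1, I skipped, G skipped, D skipped, A skipped, C skipped, H skipped.
Slots: [1:B] [2:J] [3:F] [4:E]
4 of 10 scheduled.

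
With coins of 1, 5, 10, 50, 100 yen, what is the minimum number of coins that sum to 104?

104 = 1×100 + 4×1
Total coins = 1 + 4 = 5

5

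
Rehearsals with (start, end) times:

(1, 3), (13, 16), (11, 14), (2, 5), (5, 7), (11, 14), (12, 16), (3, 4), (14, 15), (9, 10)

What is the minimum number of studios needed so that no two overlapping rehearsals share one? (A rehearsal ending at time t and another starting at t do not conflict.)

The answer is the maximum number of intervals overlapping at any instant.
Events (time:±→running): 1:+→1 2:+→2 3:-→1 3:+→2 4:-→1 5:-→0 5:+→1 7:-→0 9:+→1 10:-→0 11:+→1 11:+→2 12:+→3 13:+→4 … peak 4.

4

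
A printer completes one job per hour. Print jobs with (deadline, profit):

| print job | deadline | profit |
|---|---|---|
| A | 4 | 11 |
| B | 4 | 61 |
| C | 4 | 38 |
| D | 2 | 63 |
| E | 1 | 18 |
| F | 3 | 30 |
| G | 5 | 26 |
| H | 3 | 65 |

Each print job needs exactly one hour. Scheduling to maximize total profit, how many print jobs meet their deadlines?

5

Sort by profit descending; place each in the latest free slot ≤ its deadline.
Profit order: H=65 D=63 B=61 C=38 F=30 G=26 E=18 A=11
Assign: H→slot 3, D→slot 2, B→slot 4, C→slot 1, F skipped, G→slot 5, E skipped, A skipped.
Slots: [1:C] [2:D] [3:H] [4:B] [5:G]
5 of 8 scheduled.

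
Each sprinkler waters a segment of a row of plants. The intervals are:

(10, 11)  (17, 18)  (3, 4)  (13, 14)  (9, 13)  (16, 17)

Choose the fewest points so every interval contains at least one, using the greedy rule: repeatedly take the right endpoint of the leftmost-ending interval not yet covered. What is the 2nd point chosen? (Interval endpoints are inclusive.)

11

Process intervals by earliest right end; each time one isn't hit yet, stab at its right endpoint.
By right end: [3,4]  [10,11]  [9,13]  [13,14]  [16,17]  [17,18]
[3,4] uncovered → point at 4; [10,11] uncovered → point at 11; [13,14] uncovered → point at 14; [16,17] uncovered → point at 17.
Points: 4, 11, 14, 17 (4 total).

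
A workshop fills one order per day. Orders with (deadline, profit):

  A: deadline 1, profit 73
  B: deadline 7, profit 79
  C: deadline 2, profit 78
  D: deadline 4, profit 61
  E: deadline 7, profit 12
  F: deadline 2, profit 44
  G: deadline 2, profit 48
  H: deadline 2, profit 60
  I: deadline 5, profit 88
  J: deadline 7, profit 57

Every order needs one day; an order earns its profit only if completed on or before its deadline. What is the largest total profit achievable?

448

Take jobs in profit order; each goes to the latest open slot no later than its deadline.
By profit: I(d5,88), B(d7,79), C(d2,78), A(d1,73), D(d4,61), H(d2,60), J(d7,57), G(d2,48), F(d2,44), E(d7,12)
I→slot 5; B→slot 7; C→slot 2; A→slot 1; D→slot 4; H skipped; J→slot 6; G skipped; F skipped; E→slot 3.
Profit = 73 + 78 + 12 + 61 + 88 + 57 + 79 = 448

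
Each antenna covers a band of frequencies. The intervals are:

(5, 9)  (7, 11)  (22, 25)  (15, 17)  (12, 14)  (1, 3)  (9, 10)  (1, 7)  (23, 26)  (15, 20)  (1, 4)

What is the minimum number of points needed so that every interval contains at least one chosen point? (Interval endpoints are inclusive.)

Sorted: [1,3] [1,4] [1,7] [5,9] [9,10] [7,11] [12,14] [15,17] [15,20] [22,25] [23,26]
{[1,3],[1,4],[1,7]} hit by 3; {[5,9],[9,10],[7,11]} hit by 9; {[12,14]} hit by 14; {[15,17],[15,20]} hit by 17; {[22,25],[23,26]} hit by 25.
Points: 3, 9, 14, 17, 25 (5 total).

5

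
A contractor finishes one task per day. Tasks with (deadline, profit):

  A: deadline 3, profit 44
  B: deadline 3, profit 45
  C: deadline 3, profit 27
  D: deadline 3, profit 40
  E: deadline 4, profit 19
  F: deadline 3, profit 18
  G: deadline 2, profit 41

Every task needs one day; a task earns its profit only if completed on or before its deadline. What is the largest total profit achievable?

Sort by profit descending; place each in the latest free slot ≤ its deadline.
Profit order: B=45 A=44 G=41 D=40 C=27 E=19 F=18
Assign: B→slot 3, A→slot 2, G→slot 1, D skipped, C skipped, E→slot 4, F skipped.
Slots: [1:G] [2:A] [3:B] [4:E]
Profit = 41 + 44 + 45 + 19 = 149

149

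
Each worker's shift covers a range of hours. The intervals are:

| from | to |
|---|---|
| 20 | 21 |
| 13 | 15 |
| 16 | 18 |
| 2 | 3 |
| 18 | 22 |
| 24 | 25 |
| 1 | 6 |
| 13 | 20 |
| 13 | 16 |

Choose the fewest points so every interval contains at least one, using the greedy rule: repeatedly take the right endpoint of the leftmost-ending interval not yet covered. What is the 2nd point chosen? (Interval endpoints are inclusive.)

15

Process intervals by earliest right end; each time one isn't hit yet, stab at its right endpoint.
Sorted: [2,3] [1,6] [13,15] [13,16] [16,18] [13,20] [20,21] [18,22] [24,25]
{[2,3],[1,6]} hit by 3; {[13,15],[13,16]} hit by 15; {[16,18],[13,20]} hit by 18; {[20,21],[18,22]} hit by 21; {[24,25]} hit by 25.
Points: 3, 15, 18, 21, 25 (5 total).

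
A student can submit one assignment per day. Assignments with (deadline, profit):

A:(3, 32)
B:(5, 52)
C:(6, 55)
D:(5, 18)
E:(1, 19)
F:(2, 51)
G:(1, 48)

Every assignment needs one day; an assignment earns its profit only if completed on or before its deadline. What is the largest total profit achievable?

Sort by profit descending; place each in the latest free slot ≤ its deadline.
By profit: C(d6,55), B(d5,52), F(d2,51), G(d1,48), A(d3,32), E(d1,19), D(d5,18)
C→slot 6; B→slot 5; F→slot 2; G→slot 1; A→slot 3; E skipped; D→slot 4.
Profit = 48 + 51 + 32 + 18 + 52 + 55 = 256

256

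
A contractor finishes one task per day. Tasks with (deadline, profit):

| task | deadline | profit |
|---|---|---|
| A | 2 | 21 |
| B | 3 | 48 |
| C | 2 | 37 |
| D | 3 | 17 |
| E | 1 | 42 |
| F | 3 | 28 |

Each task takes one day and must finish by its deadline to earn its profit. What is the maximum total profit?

127

Take jobs in profit order; each goes to the latest open slot no later than its deadline.
Profit order: B=48 E=42 C=37 F=28 A=21 D=17
Assign: B→slot 3, E→slot 1, C→slot 2, F skipped, A skipped, D skipped.
Slots: [1:E] [2:C] [3:B]
Profit = 42 + 37 + 48 = 127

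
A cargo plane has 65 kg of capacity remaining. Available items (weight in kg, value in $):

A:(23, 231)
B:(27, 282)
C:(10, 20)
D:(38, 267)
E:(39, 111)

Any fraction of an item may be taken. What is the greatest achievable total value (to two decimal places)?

Greedy by value/weight ratio, highest first.
Order: B (282/27=10.44) > A (231/23=10.04) > D (267/38=7.03) > E (111/39=2.85) > C (20/10=2.00)
Fill: take B (27 @ 282) → take A (23 @ 231) → take 15/38 of D → 105.39; 65/65 used.
Total value = 618.39

618.39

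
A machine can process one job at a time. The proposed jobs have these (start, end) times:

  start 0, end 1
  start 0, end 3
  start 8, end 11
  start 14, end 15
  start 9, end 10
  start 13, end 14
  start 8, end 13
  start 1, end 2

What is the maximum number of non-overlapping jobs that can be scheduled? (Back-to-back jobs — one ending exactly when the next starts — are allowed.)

5

Sort by end time and greedily take each interval whose start is ≥ the last chosen end.
By end time: (0,1), (1,2), (0,3), (9,10), (8,11), (8,13), (13,14), (14,15).
Pick (0,1); next start ≥ 1 → (1,2); next start ≥ 2 → (9,10); next start ≥ 10 → (13,14); next start ≥ 14 → (14,15).
Selected 5 jobs.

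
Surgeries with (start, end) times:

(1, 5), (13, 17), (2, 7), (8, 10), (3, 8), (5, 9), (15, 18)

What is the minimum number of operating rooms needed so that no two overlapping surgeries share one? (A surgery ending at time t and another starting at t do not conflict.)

3

The answer is the maximum number of intervals overlapping at any instant.
starts: [1, 2, 3, 5, 8, 13, 15]
ends:   [5, 7, 8, 9, 10, 17, 18]
s1→1 s2→2 s3→3  — peak 3.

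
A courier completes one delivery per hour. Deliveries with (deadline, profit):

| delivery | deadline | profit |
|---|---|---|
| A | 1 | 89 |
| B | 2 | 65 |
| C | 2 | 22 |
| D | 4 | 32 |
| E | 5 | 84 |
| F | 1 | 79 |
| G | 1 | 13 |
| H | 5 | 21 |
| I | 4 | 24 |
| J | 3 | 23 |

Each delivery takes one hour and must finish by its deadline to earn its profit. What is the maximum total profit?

294

By profit: A(d1,89), E(d5,84), F(d1,79), B(d2,65), D(d4,32), I(d4,24), J(d3,23), C(d2,22), H(d5,21), G(d1,13)
A→slot 1; E→slot 5; F skipped; B→slot 2; D→slot 4; I→slot 3; J skipped; C skipped; H skipped; G skipped.
Profit = 89 + 65 + 24 + 32 + 84 = 294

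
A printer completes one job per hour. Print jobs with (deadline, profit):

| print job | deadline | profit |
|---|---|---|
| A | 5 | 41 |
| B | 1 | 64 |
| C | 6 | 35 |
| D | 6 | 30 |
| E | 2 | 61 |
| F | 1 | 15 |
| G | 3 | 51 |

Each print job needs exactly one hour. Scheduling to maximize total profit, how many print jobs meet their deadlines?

6

Sort by profit descending; place each in the latest free slot ≤ its deadline.
By profit: B(d1,64), E(d2,61), G(d3,51), A(d5,41), C(d6,35), D(d6,30), F(d1,15)
B→slot 1; E→slot 2; G→slot 3; A→slot 5; C→slot 6; D→slot 4; F skipped.
6 of 7 scheduled.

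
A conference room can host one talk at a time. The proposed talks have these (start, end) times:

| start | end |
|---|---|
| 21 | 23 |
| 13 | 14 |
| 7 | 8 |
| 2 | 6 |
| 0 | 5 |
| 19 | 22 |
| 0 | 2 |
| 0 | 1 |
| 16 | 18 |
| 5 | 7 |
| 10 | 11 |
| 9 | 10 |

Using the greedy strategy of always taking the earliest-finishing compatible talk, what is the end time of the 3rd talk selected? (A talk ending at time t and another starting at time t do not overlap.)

8

Greedy by earliest finish: after sorting by end time, pick each interval compatible with the last pick.
Sorted by end: (0,1)  (0,2)  (0,5)  (2,6)  (5,7)  (7,8)  (9,10)  (10,11)  (13,14)  (16,18)  (19,22)  (21,23)
take (0,1); take (2,6); take (7,8); take (9,10); take (10,11); take (13,14); take (16,18); take (19,22); skip (21,23).
Selected: (0,1) (2,6) (7,8) (9,10) (10,11) (13,14) (16,18) (19,22)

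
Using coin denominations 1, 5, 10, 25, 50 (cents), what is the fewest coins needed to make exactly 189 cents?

9

Greedy: take as many of the largest coin as possible, then repeat with the remainder.
189 − 3×50→39 − 1×25→14 − 1×10→4 − 4×1→0
Total coins = 3 + 1 + 1 + 4 = 9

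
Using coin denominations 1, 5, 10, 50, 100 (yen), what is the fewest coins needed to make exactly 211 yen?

4

211 = 2×100 + 1×10 + 1×1
Total coins = 2 + 1 + 1 = 4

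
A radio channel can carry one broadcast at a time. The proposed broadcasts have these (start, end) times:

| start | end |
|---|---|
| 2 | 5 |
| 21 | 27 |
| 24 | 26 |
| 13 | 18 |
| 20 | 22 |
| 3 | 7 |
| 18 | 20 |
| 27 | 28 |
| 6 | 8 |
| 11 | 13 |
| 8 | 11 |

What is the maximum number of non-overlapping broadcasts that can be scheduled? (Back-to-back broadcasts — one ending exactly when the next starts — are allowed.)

By end time: (2,5), (3,7), (6,8), (8,11), (11,13), (13,18), (18,20), (20,22), (24,26), (21,27), (27,28).
Pick (2,5); next start ≥ 5 → (6,8); next start ≥ 8 → (8,11); next start ≥ 11 → (11,13); next start ≥ 13 → (13,18); next start ≥ 18 → (18,20); next start ≥ 20 → (20,22); next start ≥ 22 → (24,26); next start ≥ 26 → (27,28).
Selected 9 broadcasts.

9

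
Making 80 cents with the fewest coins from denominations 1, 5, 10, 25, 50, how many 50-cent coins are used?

Greedy: take as many of the largest coin as possible, then repeat with the remainder.
80 − 1×50→30 − 1×25→5 − 1×5→0
Count of 50: 1

1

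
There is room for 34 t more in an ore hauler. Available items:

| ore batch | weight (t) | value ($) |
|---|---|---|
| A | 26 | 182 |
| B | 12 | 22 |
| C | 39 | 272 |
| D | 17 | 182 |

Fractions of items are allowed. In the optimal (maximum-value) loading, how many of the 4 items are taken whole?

Greedy by value/weight ratio, highest first.
Order: D (182/17=10.71) > A (182/26=7.00) > C (272/39=6.97) > B (22/12=1.83)
Fill: take D (17 @ 182) → take 17/26 of A → 119.00; 34/34 used.
1 item(s) taken whole; one partial (take 17/26 of A).

1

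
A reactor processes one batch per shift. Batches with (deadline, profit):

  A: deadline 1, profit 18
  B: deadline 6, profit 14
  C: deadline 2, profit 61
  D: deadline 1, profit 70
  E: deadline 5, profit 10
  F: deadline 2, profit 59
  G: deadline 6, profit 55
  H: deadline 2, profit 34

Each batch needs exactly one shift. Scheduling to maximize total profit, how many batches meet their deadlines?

5

By profit: D(d1,70), C(d2,61), F(d2,59), G(d6,55), H(d2,34), A(d1,18), B(d6,14), E(d5,10)
D→slot 1; C→slot 2; F skipped; G→slot 6; H skipped; A skipped; B→slot 5; E→slot 4.
5 of 8 scheduled.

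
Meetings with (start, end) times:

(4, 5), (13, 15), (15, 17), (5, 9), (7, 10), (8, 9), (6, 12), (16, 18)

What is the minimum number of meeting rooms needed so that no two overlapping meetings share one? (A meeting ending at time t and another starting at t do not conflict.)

The answer is the maximum number of intervals overlapping at any instant.
Events (time:±→running): 4:+→1 5:-→0 5:+→1 6:+→2 7:+→3 8:+→4 … peak 4.

4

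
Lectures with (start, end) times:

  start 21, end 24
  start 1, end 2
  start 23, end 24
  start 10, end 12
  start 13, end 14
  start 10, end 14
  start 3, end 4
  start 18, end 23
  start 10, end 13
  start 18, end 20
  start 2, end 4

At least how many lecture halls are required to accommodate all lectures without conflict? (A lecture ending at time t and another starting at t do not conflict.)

3

Count concurrent intervals with a sweep; the peak is the room count.
Events (time:±→running): 1:+→1 2:-→0 2:+→1 3:+→2 4:-→1 4:-→0 10:+→1 10:+→2 10:+→3 … peak 3.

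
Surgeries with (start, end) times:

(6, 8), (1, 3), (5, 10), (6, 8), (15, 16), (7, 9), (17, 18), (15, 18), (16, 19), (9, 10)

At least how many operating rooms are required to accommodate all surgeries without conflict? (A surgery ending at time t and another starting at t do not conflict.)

Count concurrent intervals with a sweep; the peak is the room count.
Events (time:±→running): 1:+→1 3:-→0 5:+→1 6:+→2 6:+→3 7:+→4 … peak 4.

4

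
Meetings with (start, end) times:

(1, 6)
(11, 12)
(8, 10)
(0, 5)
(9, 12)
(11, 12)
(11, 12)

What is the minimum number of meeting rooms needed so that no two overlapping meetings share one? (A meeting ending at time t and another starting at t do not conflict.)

4

Count concurrent intervals with a sweep; the peak is the room count.
Events (time:±→running): 0:+→1 1:+→2 5:-→1 6:-→0 8:+→1 9:+→2 10:-→1 11:+→2 11:+→3 11:+→4 … peak 4.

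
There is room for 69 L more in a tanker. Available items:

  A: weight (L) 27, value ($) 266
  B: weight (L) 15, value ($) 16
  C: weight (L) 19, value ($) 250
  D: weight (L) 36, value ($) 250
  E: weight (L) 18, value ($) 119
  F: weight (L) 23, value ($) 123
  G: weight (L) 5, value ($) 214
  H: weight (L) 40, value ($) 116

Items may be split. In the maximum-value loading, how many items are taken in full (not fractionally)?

3

Greedy by value/weight ratio, highest first.
Order: G (214/5=42.80) > C (250/19=13.16) > A (266/27=9.85) > D (250/36=6.94) > E (119/18=6.61) > F (123/23=5.35) > H (116/40=2.90) > B (16/15=1.07)
Fill: take G (5 @ 214) → take C (19 @ 250) → take A (27 @ 266) → take 18/36 of D → 125.00; 69/69 used.
3 item(s) taken whole; one partial (take 18/36 of D).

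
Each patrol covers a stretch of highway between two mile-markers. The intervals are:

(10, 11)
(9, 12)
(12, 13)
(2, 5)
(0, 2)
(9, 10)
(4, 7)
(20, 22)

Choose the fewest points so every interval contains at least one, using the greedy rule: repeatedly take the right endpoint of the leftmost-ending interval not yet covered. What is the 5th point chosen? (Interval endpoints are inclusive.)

By right end: [0,2]  [2,5]  [4,7]  [9,10]  [10,11]  [9,12]  [12,13]  [20,22]
[0,2] uncovered → point at 2; [4,7] uncovered → point at 7; [9,10] uncovered → point at 10; [12,13] uncovered → point at 13; [20,22] uncovered → point at 22.
Points: 2, 7, 10, 13, 22 (5 total).

22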